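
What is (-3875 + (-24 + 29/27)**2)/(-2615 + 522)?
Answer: 2441714/1525797 ≈ 1.6003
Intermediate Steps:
(-3875 + (-24 + 29/27)**2)/(-2615 + 522) = (-3875 + (-24 + 29*(1/27))**2)/(-2093) = (-3875 + (-24 + 29/27)**2)*(-1/2093) = (-3875 + (-619/27)**2)*(-1/2093) = (-3875 + 383161/729)*(-1/2093) = -2441714/729*(-1/2093) = 2441714/1525797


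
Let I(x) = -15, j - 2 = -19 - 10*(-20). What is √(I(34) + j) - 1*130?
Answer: -130 + 2*√42 ≈ -117.04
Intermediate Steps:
j = 183 (j = 2 + (-19 - 10*(-20)) = 2 + (-19 + 200) = 2 + 181 = 183)
√(I(34) + j) - 1*130 = √(-15 + 183) - 1*130 = √168 - 130 = 2*√42 - 130 = -130 + 2*√42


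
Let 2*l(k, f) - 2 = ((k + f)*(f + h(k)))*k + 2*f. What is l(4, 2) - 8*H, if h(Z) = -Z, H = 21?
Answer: -189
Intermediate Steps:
l(k, f) = 1 + f + k*(f + k)*(f - k)/2 (l(k, f) = 1 + (((k + f)*(f - k))*k + 2*f)/2 = 1 + (((f + k)*(f - k))*k + 2*f)/2 = 1 + (k*(f + k)*(f - k) + 2*f)/2 = 1 + (2*f + k*(f + k)*(f - k))/2 = 1 + (f + k*(f + k)*(f - k)/2) = 1 + f + k*(f + k)*(f - k)/2)
l(4, 2) - 8*H = (1 + 2 - ½*4³ + (½)*4*2²) - 8*21 = (1 + 2 - ½*64 + (½)*4*4) - 168 = (1 + 2 - 32 + 8) - 168 = -21 - 168 = -189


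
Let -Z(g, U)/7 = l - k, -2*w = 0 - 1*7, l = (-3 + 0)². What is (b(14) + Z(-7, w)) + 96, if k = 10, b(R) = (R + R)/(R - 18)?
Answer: 96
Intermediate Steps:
b(R) = 2*R/(-18 + R) (b(R) = (2*R)/(-18 + R) = 2*R/(-18 + R))
l = 9 (l = (-3)² = 9)
w = 7/2 (w = -(0 - 1*7)/2 = -(0 - 7)/2 = -½*(-7) = 7/2 ≈ 3.5000)
Z(g, U) = 7 (Z(g, U) = -7*(9 - 1*10) = -7*(9 - 10) = -7*(-1) = 7)
(b(14) + Z(-7, w)) + 96 = (2*14/(-18 + 14) + 7) + 96 = (2*14/(-4) + 7) + 96 = (2*14*(-¼) + 7) + 96 = (-7 + 7) + 96 = 0 + 96 = 96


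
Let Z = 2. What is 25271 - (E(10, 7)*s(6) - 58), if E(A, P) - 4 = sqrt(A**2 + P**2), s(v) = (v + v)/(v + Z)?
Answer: 25323 - 3*sqrt(149)/2 ≈ 25305.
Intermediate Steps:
s(v) = 2*v/(2 + v) (s(v) = (v + v)/(v + 2) = (2*v)/(2 + v) = 2*v/(2 + v))
E(A, P) = 4 + sqrt(A**2 + P**2)
25271 - (E(10, 7)*s(6) - 58) = 25271 - ((4 + sqrt(10**2 + 7**2))*(2*6/(2 + 6)) - 58) = 25271 - ((4 + sqrt(100 + 49))*(2*6/8) - 58) = 25271 - ((4 + sqrt(149))*(2*6*(1/8)) - 58) = 25271 - ((4 + sqrt(149))*(3/2) - 58) = 25271 - ((6 + 3*sqrt(149)/2) - 58) = 25271 - (-52 + 3*sqrt(149)/2) = 25271 + (52 - 3*sqrt(149)/2) = 25323 - 3*sqrt(149)/2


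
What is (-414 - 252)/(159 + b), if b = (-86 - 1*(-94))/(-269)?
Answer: -179154/42763 ≈ -4.1895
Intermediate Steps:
b = -8/269 (b = (-86 + 94)*(-1/269) = 8*(-1/269) = -8/269 ≈ -0.029740)
(-414 - 252)/(159 + b) = (-414 - 252)/(159 - 8/269) = -666/42763/269 = -666*269/42763 = -179154/42763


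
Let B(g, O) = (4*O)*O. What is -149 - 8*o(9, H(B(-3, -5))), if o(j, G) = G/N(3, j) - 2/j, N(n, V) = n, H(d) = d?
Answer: -3725/9 ≈ -413.89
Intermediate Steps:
B(g, O) = 4*O**2
o(j, G) = -2/j + G/3 (o(j, G) = G/3 - 2/j = -2/j + G/3)
-149 - 8*o(9, H(B(-3, -5))) = -149 - 8*(-2/9 + (4*(-5)**2)/3) = -149 - 8*(-2*1/9 + (4*25)/3) = -149 - 8*(-2/9 + (1/3)*100) = -149 - 8*(-2/9 + 100/3) = -149 - 8*298/9 = -149 - 2384/9 = -3725/9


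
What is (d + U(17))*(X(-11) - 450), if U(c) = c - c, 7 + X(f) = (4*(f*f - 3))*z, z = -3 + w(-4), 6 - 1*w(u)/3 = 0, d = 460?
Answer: 3046580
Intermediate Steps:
w(u) = 18 (w(u) = 18 - 3*0 = 18 + 0 = 18)
z = 15 (z = -3 + 18 = 15)
X(f) = -187 + 60*f² (X(f) = -7 + (4*(f*f - 3))*15 = -7 + (4*(f² - 3))*15 = -7 + (4*(-3 + f²))*15 = -7 + (-12 + 4*f²)*15 = -7 + (-180 + 60*f²) = -187 + 60*f²)
U(c) = 0
(d + U(17))*(X(-11) - 450) = (460 + 0)*((-187 + 60*(-11)²) - 450) = 460*((-187 + 60*121) - 450) = 460*((-187 + 7260) - 450) = 460*(7073 - 450) = 460*6623 = 3046580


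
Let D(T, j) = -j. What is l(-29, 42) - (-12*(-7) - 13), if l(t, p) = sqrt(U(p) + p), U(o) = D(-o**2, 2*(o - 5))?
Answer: -71 + 4*I*sqrt(2) ≈ -71.0 + 5.6569*I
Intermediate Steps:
U(o) = 10 - 2*o (U(o) = -2*(o - 5) = -2*(-5 + o) = -(-10 + 2*o) = 10 - 2*o)
l(t, p) = sqrt(10 - p) (l(t, p) = sqrt((10 - 2*p) + p) = sqrt(10 - p))
l(-29, 42) - (-12*(-7) - 13) = sqrt(10 - 1*42) - (-12*(-7) - 13) = sqrt(10 - 42) - (84 - 13) = sqrt(-32) - 1*71 = 4*I*sqrt(2) - 71 = -71 + 4*I*sqrt(2)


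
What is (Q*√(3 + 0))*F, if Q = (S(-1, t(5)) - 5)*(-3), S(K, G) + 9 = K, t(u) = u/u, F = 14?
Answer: 630*√3 ≈ 1091.2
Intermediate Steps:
t(u) = 1
S(K, G) = -9 + K
Q = 45 (Q = ((-9 - 1) - 5)*(-3) = (-10 - 5)*(-3) = -15*(-3) = 45)
(Q*√(3 + 0))*F = (45*√(3 + 0))*14 = (45*√3)*14 = 630*√3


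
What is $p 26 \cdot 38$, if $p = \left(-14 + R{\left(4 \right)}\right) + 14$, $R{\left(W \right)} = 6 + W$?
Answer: $9880$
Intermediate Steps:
$p = 10$ ($p = \left(-14 + \left(6 + 4\right)\right) + 14 = \left(-14 + 10\right) + 14 = -4 + 14 = 10$)
$p 26 \cdot 38 = 10 \cdot 26 \cdot 38 = 260 \cdot 38 = 9880$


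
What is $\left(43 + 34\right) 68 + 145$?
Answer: $5381$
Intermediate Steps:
$\left(43 + 34\right) 68 + 145 = 77 \cdot 68 + 145 = 5236 + 145 = 5381$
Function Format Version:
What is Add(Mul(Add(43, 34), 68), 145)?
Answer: 5381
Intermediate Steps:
Add(Mul(Add(43, 34), 68), 145) = Add(Mul(77, 68), 145) = Add(5236, 145) = 5381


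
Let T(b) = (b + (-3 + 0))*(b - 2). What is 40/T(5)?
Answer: 20/3 ≈ 6.6667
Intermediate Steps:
T(b) = (-3 + b)*(-2 + b) (T(b) = (b - 3)*(-2 + b) = (-3 + b)*(-2 + b))
40/T(5) = 40/(6 + 5² - 5*5) = 40/(6 + 25 - 25) = 40/6 = 40*(⅙) = 20/3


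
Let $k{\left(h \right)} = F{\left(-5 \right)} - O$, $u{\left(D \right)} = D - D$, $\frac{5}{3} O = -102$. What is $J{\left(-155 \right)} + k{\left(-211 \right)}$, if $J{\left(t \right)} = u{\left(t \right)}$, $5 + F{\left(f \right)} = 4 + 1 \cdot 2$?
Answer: $\frac{311}{5} \approx 62.2$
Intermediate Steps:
$O = - \frac{306}{5}$ ($O = \frac{3}{5} \left(-102\right) = - \frac{306}{5} \approx -61.2$)
$F{\left(f \right)} = 1$ ($F{\left(f \right)} = -5 + \left(4 + 1 \cdot 2\right) = -5 + \left(4 + 2\right) = -5 + 6 = 1$)
$u{\left(D \right)} = 0$
$J{\left(t \right)} = 0$
$k{\left(h \right)} = \frac{311}{5}$ ($k{\left(h \right)} = 1 - - \frac{306}{5} = 1 + \frac{306}{5} = \frac{311}{5}$)
$J{\left(-155 \right)} + k{\left(-211 \right)} = 0 + \frac{311}{5} = \frac{311}{5}$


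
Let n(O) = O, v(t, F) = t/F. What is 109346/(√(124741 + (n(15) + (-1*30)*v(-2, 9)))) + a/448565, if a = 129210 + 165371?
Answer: 294581/448565 + 54673*√70179/46786 ≈ 310.23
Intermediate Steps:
a = 294581
109346/(√(124741 + (n(15) + (-1*30)*v(-2, 9)))) + a/448565 = 109346/(√(124741 + (15 + (-1*30)*(-2/9)))) + 294581/448565 = 109346/(√(124741 + (15 - (-60)/9))) + 294581*(1/448565) = 109346/(√(124741 + (15 - 30*(-2/9)))) + 294581/448565 = 109346/(√(124741 + (15 + 20/3))) + 294581/448565 = 109346/(√(124741 + 65/3)) + 294581/448565 = 109346/(√(374288/3)) + 294581/448565 = 109346/((4*√70179/3)) + 294581/448565 = 109346*(√70179/93572) + 294581/448565 = 54673*√70179/46786 + 294581/448565 = 294581/448565 + 54673*√70179/46786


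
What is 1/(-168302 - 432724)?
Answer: -1/601026 ≈ -1.6638e-6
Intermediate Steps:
1/(-168302 - 432724) = 1/(-601026) = -1/601026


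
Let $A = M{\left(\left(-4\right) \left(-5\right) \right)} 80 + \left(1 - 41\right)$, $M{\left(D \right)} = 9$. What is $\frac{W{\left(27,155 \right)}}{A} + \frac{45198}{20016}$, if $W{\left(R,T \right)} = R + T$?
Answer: $\frac{238733}{94520} \approx 2.5257$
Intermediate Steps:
$A = 680$ ($A = 9 \cdot 80 + \left(1 - 41\right) = 720 - 40 = 680$)
$\frac{W{\left(27,155 \right)}}{A} + \frac{45198}{20016} = \frac{27 + 155}{680} + \frac{45198}{20016} = 182 \cdot \frac{1}{680} + 45198 \cdot \frac{1}{20016} = \frac{91}{340} + \frac{2511}{1112} = \frac{238733}{94520}$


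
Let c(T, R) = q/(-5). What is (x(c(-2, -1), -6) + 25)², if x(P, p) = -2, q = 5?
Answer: 529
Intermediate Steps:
c(T, R) = -1 (c(T, R) = 5/(-5) = 5*(-⅕) = -1)
(x(c(-2, -1), -6) + 25)² = (-2 + 25)² = 23² = 529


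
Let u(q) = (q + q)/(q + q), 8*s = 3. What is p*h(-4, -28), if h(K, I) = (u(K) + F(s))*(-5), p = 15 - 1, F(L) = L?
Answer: -385/4 ≈ -96.250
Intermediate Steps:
s = 3/8 (s = (⅛)*3 = 3/8 ≈ 0.37500)
u(q) = 1 (u(q) = (2*q)/((2*q)) = (2*q)*(1/(2*q)) = 1)
p = 14
h(K, I) = -55/8 (h(K, I) = (1 + 3/8)*(-5) = (11/8)*(-5) = -55/8)
p*h(-4, -28) = 14*(-55/8) = -385/4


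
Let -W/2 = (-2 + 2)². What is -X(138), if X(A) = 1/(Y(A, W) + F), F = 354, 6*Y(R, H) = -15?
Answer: -2/703 ≈ -0.0028450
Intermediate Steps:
W = 0 (W = -2*(-2 + 2)² = -2*0² = -2*0 = 0)
Y(R, H) = -5/2 (Y(R, H) = (⅙)*(-15) = -5/2)
X(A) = 2/703 (X(A) = 1/(-5/2 + 354) = 1/(703/2) = 2/703)
-X(138) = -1*2/703 = -2/703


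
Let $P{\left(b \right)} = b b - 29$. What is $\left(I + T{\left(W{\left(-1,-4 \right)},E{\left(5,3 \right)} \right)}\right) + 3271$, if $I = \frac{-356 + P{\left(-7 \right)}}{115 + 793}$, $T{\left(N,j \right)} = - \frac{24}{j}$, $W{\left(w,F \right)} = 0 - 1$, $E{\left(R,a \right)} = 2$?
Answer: $\frac{739709}{227} \approx 3258.6$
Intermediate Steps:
$W{\left(w,F \right)} = -1$
$P{\left(b \right)} = -29 + b^{2}$ ($P{\left(b \right)} = b^{2} - 29 = -29 + b^{2}$)
$I = - \frac{84}{227}$ ($I = \frac{-356 - \left(29 - \left(-7\right)^{2}\right)}{115 + 793} = \frac{-356 + \left(-29 + 49\right)}{908} = \left(-356 + 20\right) \frac{1}{908} = \left(-336\right) \frac{1}{908} = - \frac{84}{227} \approx -0.37004$)
$\left(I + T{\left(W{\left(-1,-4 \right)},E{\left(5,3 \right)} \right)}\right) + 3271 = \left(- \frac{84}{227} - \frac{24}{2}\right) + 3271 = \left(- \frac{84}{227} - 12\right) + 3271 = - \frac{2808}{227} + 3271 = \frac{739709}{227}$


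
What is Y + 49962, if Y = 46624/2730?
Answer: 68221442/1365 ≈ 49979.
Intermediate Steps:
Y = 23312/1365 (Y = 46624*(1/2730) = 23312/1365 ≈ 17.078)
Y + 49962 = 23312/1365 + 49962 = 68221442/1365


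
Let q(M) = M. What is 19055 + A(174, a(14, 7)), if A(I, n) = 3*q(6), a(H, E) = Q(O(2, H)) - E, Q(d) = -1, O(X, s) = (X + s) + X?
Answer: 19073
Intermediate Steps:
O(X, s) = s + 2*X
a(H, E) = -1 - E
A(I, n) = 18 (A(I, n) = 3*6 = 18)
19055 + A(174, a(14, 7)) = 19055 + 18 = 19073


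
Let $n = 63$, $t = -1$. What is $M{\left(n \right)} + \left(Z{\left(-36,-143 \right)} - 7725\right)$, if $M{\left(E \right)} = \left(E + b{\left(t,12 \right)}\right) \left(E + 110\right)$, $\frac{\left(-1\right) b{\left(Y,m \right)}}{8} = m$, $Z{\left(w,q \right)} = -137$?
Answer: $-13571$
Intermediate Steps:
$b{\left(Y,m \right)} = - 8 m$
$M{\left(E \right)} = \left(-96 + E\right) \left(110 + E\right)$ ($M{\left(E \right)} = \left(E - 96\right) \left(E + 110\right) = \left(E - 96\right) \left(110 + E\right) = \left(-96 + E\right) \left(110 + E\right)$)
$M{\left(n \right)} + \left(Z{\left(-36,-143 \right)} - 7725\right) = \left(-10560 + 63^{2} + 14 \cdot 63\right) - 7862 = \left(-10560 + 3969 + 882\right) - 7862 = -5709 - 7862 = -13571$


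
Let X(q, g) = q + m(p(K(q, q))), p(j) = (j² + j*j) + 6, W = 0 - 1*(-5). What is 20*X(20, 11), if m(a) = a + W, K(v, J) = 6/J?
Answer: 3118/5 ≈ 623.60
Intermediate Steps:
W = 5 (W = 0 + 5 = 5)
p(j) = 6 + 2*j² (p(j) = (j² + j²) + 6 = 2*j² + 6 = 6 + 2*j²)
m(a) = 5 + a (m(a) = a + 5 = 5 + a)
X(q, g) = 11 + q + 72/q² (X(q, g) = q + (5 + (6 + 2*(6/q)²)) = q + (5 + (6 + 2*(36/q²))) = q + (5 + (6 + 72/q²)) = q + (11 + 72/q²) = 11 + q + 72/q²)
20*X(20, 11) = 20*(11 + 20 + 72/20²) = 20*(11 + 20 + 72*(1/400)) = 20*(11 + 20 + 9/50) = 20*(1559/50) = 3118/5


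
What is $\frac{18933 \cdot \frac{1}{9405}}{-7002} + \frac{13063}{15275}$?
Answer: $\frac{57330607897}{67061129850} \approx 0.8549$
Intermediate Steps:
$\frac{18933 \cdot \frac{1}{9405}}{-7002} + \frac{13063}{15275} = 18933 \cdot \frac{1}{9405} \left(- \frac{1}{7002}\right) + 13063 \cdot \frac{1}{15275} = \frac{6311}{3135} \left(- \frac{1}{7002}\right) + \frac{13063}{15275} = - \frac{6311}{21951270} + \frac{13063}{15275} = \frac{57330607897}{67061129850}$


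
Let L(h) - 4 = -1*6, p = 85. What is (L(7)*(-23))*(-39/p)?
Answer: -1794/85 ≈ -21.106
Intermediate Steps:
L(h) = -2 (L(h) = 4 - 1*6 = 4 - 6 = -2)
(L(7)*(-23))*(-39/p) = (-2*(-23))*(-39/85) = 46*(-39*1/85) = 46*(-39/85) = -1794/85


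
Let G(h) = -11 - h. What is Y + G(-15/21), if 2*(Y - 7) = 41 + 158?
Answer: 1347/14 ≈ 96.214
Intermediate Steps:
Y = 213/2 (Y = 7 + (41 + 158)/2 = 7 + (1/2)*199 = 7 + 199/2 = 213/2 ≈ 106.50)
Y + G(-15/21) = 213/2 + (-11 - (-15)/21) = 213/2 + (-11 - 1*(-5/7)) = 213/2 + (-11 + 5/7) = 213/2 - 72/7 = 1347/14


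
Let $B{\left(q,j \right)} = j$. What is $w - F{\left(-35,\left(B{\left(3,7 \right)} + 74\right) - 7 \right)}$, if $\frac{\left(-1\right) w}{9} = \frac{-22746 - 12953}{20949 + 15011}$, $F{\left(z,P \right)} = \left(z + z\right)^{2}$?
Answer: $- \frac{6064921}{1240} \approx -4891.1$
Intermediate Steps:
$F{\left(z,P \right)} = 4 z^{2}$ ($F{\left(z,P \right)} = \left(2 z\right)^{2} = 4 z^{2}$)
$w = \frac{11079}{1240}$ ($w = - 9 \frac{-22746 - 12953}{20949 + 15011} = - 9 \left(- \frac{35699}{35960}\right) = - 9 \left(\left(-35699\right) \frac{1}{35960}\right) = \left(-9\right) \left(- \frac{1231}{1240}\right) = \frac{11079}{1240} \approx 8.9347$)
$w - F{\left(-35,\left(B{\left(3,7 \right)} + 74\right) - 7 \right)} = \frac{11079}{1240} - 4 \left(-35\right)^{2} = \frac{11079}{1240} - 4 \cdot 1225 = \frac{11079}{1240} - 4900 = - \frac{6064921}{1240}$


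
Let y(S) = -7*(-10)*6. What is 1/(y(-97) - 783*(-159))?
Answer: 1/124917 ≈ 8.0053e-6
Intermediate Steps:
y(S) = 420 (y(S) = 70*6 = 420)
1/(y(-97) - 783*(-159)) = 1/(420 - 783*(-159)) = 1/(420 + 124497) = 1/124917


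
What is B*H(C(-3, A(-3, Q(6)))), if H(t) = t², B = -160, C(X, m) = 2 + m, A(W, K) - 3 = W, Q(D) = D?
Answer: -640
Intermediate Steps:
A(W, K) = 3 + W
B*H(C(-3, A(-3, Q(6)))) = -160*(2 + (3 - 3))² = -160*(2 + 0)² = -160*2² = -160*4 = -640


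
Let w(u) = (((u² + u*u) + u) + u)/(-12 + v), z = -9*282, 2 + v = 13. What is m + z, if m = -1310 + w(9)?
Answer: -4028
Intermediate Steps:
v = 11 (v = -2 + 13 = 11)
z = -2538
w(u) = -2*u - 2*u² (w(u) = (((u² + u*u) + u) + u)/(-12 + 11) = (((u² + u²) + u) + u)/(-1) = ((2*u² + u) + u)*(-1) = ((u + 2*u²) + u)*(-1) = (2*u + 2*u²)*(-1) = -2*u - 2*u²)
m = -1490 (m = -1310 - 2*9*(1 + 9) = -1310 - 2*9*10 = -1310 - 180 = -1490)
m + z = -1490 - 2538 = -4028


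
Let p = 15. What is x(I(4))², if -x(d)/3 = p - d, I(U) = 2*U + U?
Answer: 81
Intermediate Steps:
I(U) = 3*U
x(d) = -45 + 3*d (x(d) = -3*(15 - d) = -45 + 3*d)
x(I(4))² = (-45 + 3*(3*4))² = (-45 + 3*12)² = (-45 + 36)² = (-9)² = 81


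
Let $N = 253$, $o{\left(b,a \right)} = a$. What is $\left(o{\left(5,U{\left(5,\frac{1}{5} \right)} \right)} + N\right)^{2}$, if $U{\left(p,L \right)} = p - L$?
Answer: $\frac{1661521}{25} \approx 66461.0$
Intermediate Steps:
$\left(o{\left(5,U{\left(5,\frac{1}{5} \right)} \right)} + N\right)^{2} = \left(\left(5 - \frac{1}{5}\right) + 253\right)^{2} = \left(\frac{24}{5} + 253\right)^{2} = \left(\frac{1289}{5}\right)^{2} = \frac{1661521}{25}$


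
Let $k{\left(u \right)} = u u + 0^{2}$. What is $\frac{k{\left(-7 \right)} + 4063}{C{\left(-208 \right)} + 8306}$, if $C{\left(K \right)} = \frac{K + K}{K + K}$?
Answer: $\frac{4112}{8307} \approx 0.495$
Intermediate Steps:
$k{\left(u \right)} = u^{2}$ ($k{\left(u \right)} = u^{2} + 0 = u^{2}$)
$C{\left(K \right)} = 1$ ($C{\left(K \right)} = \frac{2 K}{2 K} = 2 K \frac{1}{2 K} = 1$)
$\frac{k{\left(-7 \right)} + 4063}{C{\left(-208 \right)} + 8306} = \frac{\left(-7\right)^{2} + 4063}{1 + 8306} = \frac{49 + 4063}{8307} = 4112 \cdot \frac{1}{8307} = \frac{4112}{8307}$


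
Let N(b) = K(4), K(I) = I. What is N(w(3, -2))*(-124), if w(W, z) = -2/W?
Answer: -496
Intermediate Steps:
N(b) = 4
N(w(3, -2))*(-124) = 4*(-124) = -496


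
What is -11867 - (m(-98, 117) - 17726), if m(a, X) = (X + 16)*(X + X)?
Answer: -25263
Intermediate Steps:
m(a, X) = 2*X*(16 + X) (m(a, X) = (16 + X)*(2*X) = 2*X*(16 + X))
-11867 - (m(-98, 117) - 17726) = -11867 - (2*117*(16 + 117) - 17726) = -11867 - (2*117*133 - 17726) = -11867 - (31122 - 17726) = -11867 - 1*13396 = -11867 - 13396 = -25263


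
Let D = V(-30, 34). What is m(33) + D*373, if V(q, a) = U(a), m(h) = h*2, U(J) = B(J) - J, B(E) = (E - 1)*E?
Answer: 405890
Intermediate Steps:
B(E) = E*(-1 + E) (B(E) = (-1 + E)*E = E*(-1 + E))
U(J) = -J + J*(-1 + J) (U(J) = J*(-1 + J) - J = -J + J*(-1 + J))
m(h) = 2*h
V(q, a) = a*(-2 + a)
D = 1088 (D = 34*(-2 + 34) = 34*32 = 1088)
m(33) + D*373 = 2*33 + 1088*373 = 66 + 405824 = 405890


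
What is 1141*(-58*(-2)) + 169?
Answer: 132525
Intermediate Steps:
1141*(-58*(-2)) + 169 = 1141*116 + 169 = 132356 + 169 = 132525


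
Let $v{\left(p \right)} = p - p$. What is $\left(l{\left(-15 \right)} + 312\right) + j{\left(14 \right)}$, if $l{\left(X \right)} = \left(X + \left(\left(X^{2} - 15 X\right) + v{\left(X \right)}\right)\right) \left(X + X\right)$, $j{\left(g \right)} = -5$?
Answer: $-12743$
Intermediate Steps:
$v{\left(p \right)} = 0$
$l{\left(X \right)} = 2 X \left(X^{2} - 14 X\right)$ ($l{\left(X \right)} = \left(X + \left(\left(X^{2} - 15 X\right) + 0\right)\right) \left(X + X\right) = \left(X + \left(X^{2} - 15 X\right)\right) 2 X = \left(X^{2} - 14 X\right) 2 X = 2 X \left(X^{2} - 14 X\right)$)
$\left(l{\left(-15 \right)} + 312\right) + j{\left(14 \right)} = \left(2 \left(-15\right)^{2} \left(-14 - 15\right) + 312\right) - 5 = \left(2 \cdot 225 \left(-29\right) + 312\right) - 5 = \left(-13050 + 312\right) - 5 = -12738 - 5 = -12743$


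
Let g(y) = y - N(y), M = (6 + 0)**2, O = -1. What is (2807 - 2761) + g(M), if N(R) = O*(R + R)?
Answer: 154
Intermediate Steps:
N(R) = -2*R (N(R) = -(R + R) = -2*R)
M = 36 (M = 6**2 = 36)
g(y) = 3*y (g(y) = y - (-2)*y = y + 2*y = 3*y)
(2807 - 2761) + g(M) = (2807 - 2761) + 3*36 = 46 + 108 = 154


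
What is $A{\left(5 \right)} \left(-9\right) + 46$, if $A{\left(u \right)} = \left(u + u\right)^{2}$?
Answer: $-854$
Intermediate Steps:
$A{\left(u \right)} = 4 u^{2}$ ($A{\left(u \right)} = \left(2 u\right)^{2} = 4 u^{2}$)
$A{\left(5 \right)} \left(-9\right) + 46 = 4 \cdot 5^{2} \left(-9\right) + 46 = 4 \cdot 25 \left(-9\right) + 46 = 100 \left(-9\right) + 46 = -900 + 46 = -854$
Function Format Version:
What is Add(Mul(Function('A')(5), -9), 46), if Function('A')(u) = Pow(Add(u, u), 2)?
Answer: -854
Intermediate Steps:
Function('A')(u) = Mul(4, Pow(u, 2)) (Function('A')(u) = Pow(Mul(2, u), 2) = Mul(4, Pow(u, 2)))
Add(Mul(Function('A')(5), -9), 46) = Add(Mul(Mul(4, Pow(5, 2)), -9), 46) = Add(Mul(Mul(4, 25), -9), 46) = Add(Mul(100, -9), 46) = Add(-900, 46) = -854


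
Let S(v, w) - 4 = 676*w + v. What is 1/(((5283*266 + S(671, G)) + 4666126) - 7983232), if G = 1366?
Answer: -1/987737 ≈ -1.0124e-6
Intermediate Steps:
S(v, w) = 4 + v + 676*w (S(v, w) = 4 + (676*w + v) = 4 + (v + 676*w) = 4 + v + 676*w)
1/(((5283*266 + S(671, G)) + 4666126) - 7983232) = 1/(((5283*266 + (4 + 671 + 676*1366)) + 4666126) - 7983232) = 1/(((1405278 + (4 + 671 + 923416)) + 4666126) - 7983232) = 1/(((1405278 + 924091) + 4666126) - 7983232) = 1/((2329369 + 4666126) - 7983232) = 1/(6995495 - 7983232) = 1/(-987737) = -1/987737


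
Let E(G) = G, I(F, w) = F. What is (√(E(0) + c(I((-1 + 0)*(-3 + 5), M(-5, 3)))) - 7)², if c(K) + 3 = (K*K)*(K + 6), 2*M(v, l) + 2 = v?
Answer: (7 - √13)² ≈ 11.522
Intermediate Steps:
M(v, l) = -1 + v/2
c(K) = -3 + K²*(6 + K) (c(K) = -3 + (K*K)*(K + 6) = -3 + K²*(6 + K))
(√(E(0) + c(I((-1 + 0)*(-3 + 5), M(-5, 3)))) - 7)² = (√(0 + (-3 + ((-1 + 0)*(-3 + 5))³ + 6*((-1 + 0)*(-3 + 5))²)) - 7)² = (√(0 + (-3 + (-1*2)³ + 6*(-1*2)²)) - 7)² = (√(0 + (-3 + (-2)³ + 6*(-2)²)) - 7)² = (√(0 + (-3 - 8 + 6*4)) - 7)² = (√(0 + (-3 - 8 + 24)) - 7)² = (√(0 + 13) - 7)² = (√13 - 7)² = (-7 + √13)²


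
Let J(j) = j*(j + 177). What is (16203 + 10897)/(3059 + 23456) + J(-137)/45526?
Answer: 108845240/120712189 ≈ 0.90169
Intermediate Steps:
J(j) = j*(177 + j)
(16203 + 10897)/(3059 + 23456) + J(-137)/45526 = (16203 + 10897)/(3059 + 23456) - 137*(177 - 137)/45526 = 27100/26515 - 137*40*(1/45526) = 27100*(1/26515) - 5480*1/45526 = 5420/5303 - 2740/22763 = 108845240/120712189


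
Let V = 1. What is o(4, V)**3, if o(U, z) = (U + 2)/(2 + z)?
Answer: 8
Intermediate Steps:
o(U, z) = (2 + U)/(2 + z)
o(4, V)**3 = ((2 + 4)/(2 + 1))**3 = (6/3)**3 = ((1/3)*6)**3 = 2**3 = 8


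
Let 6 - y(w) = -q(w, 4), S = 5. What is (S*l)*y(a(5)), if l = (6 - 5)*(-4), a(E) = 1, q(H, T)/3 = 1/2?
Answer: -150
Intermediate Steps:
q(H, T) = 3/2
y(w) = 15/2 (y(w) = 6 - (-1)*3/2 = 6 - 1*(-3/2) = 6 + 3/2 = 15/2)
l = -4 (l = 1*(-4) = -4)
(S*l)*y(a(5)) = (5*(-4))*(15/2) = -20*15/2 = -150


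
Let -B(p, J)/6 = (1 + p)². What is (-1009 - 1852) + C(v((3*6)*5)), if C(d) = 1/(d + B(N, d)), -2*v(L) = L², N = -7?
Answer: -12205027/4266 ≈ -2861.0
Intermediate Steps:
B(p, J) = -6*(1 + p)²
v(L) = -L²/2
C(d) = 1/(-216 + d) (C(d) = 1/(d - 6*(1 - 7)²) = 1/(d - 6*(-6)²) = 1/(d - 6*36) = 1/(d - 216) = 1/(-216 + d))
(-1009 - 1852) + C(v((3*6)*5)) = (-1009 - 1852) + 1/(-216 - ((3*6)*5)²/2) = -2861 + 1/(-216 - (18*5)²/2) = -2861 + 1/(-216 - ½*90²) = -2861 + 1/(-216 - ½*8100) = -2861 + 1/(-216 - 4050) = -2861 + 1/(-4266) = -2861 - 1/4266 = -12205027/4266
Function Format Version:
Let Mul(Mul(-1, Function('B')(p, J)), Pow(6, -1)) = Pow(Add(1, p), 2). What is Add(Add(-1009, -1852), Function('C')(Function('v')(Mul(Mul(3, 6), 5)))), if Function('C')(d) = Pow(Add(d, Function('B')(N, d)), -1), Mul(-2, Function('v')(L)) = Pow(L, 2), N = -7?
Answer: Rational(-12205027, 4266) ≈ -2861.0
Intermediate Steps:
Function('B')(p, J) = Mul(-6, Pow(Add(1, p), 2))
Function('v')(L) = Mul(Rational(-1, 2), Pow(L, 2))
Function('C')(d) = Pow(Add(-216, d), -1) (Function('C')(d) = Pow(Add(d, Mul(-6, Pow(Add(1, -7), 2))), -1) = Pow(Add(d, Mul(-6, Pow(-6, 2))), -1) = Pow(Add(d, Mul(-6, 36)), -1) = Pow(Add(d, -216), -1) = Pow(Add(-216, d), -1))
Add(Add(-1009, -1852), Function('C')(Function('v')(Mul(Mul(3, 6), 5)))) = Add(Add(-1009, -1852), Pow(Add(-216, Mul(Rational(-1, 2), Pow(Mul(Mul(3, 6), 5), 2))), -1)) = Add(-2861, Pow(Add(-216, Mul(Rational(-1, 2), Pow(Mul(18, 5), 2))), -1)) = Add(-2861, Pow(Add(-216, Mul(Rational(-1, 2), Pow(90, 2))), -1)) = Add(-2861, Pow(Add(-216, Mul(Rational(-1, 2), 8100)), -1)) = Add(-2861, Pow(Add(-216, -4050), -1)) = Add(-2861, Pow(-4266, -1)) = Add(-2861, Rational(-1, 4266)) = Rational(-12205027, 4266)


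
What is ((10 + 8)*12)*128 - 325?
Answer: 27323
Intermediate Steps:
((10 + 8)*12)*128 - 325 = (18*12)*128 - 325 = 216*128 - 325 = 27648 - 325 = 27323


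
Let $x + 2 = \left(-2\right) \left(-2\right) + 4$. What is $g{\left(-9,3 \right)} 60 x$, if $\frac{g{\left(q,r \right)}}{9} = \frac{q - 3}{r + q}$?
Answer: $6480$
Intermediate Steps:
$g{\left(q,r \right)} = \frac{9 \left(-3 + q\right)}{q + r}$ ($g{\left(q,r \right)} = 9 \frac{q - 3}{r + q} = 9 \frac{-3 + q}{q + r} = \frac{9 \left(-3 + q\right)}{q + r}$)
$x = 6$ ($x = -2 + \left(\left(-2\right) \left(-2\right) + 4\right) = -2 + \left(4 + 4\right) = -2 + 8 = 6$)
$g{\left(-9,3 \right)} 60 x = \frac{9 \left(-3 - 9\right)}{-9 + 3} \cdot 60 \cdot 6 = 9 \frac{1}{-6} \left(-12\right) 60 \cdot 6 = 9 \left(- \frac{1}{6}\right) \left(-12\right) 60 \cdot 6 = 18 \cdot 60 \cdot 6 = 1080 \cdot 6 = 6480$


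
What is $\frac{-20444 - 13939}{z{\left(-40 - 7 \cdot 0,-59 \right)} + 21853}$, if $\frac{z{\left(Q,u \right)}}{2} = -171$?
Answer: $- \frac{34383}{21511} \approx -1.5984$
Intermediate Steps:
$z{\left(Q,u \right)} = -342$ ($z{\left(Q,u \right)} = 2 \left(-171\right) = -342$)
$\frac{-20444 - 13939}{z{\left(-40 - 7 \cdot 0,-59 \right)} + 21853} = \frac{-20444 - 13939}{-342 + 21853} = - \frac{34383}{21511}$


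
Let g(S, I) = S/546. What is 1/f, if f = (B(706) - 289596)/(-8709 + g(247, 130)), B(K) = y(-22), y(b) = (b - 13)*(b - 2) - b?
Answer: 365759/12126828 ≈ 0.030161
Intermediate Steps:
g(S, I) = S/546 (g(S, I) = S*(1/546) = S/546)
y(b) = -b + (-13 + b)*(-2 + b) (y(b) = (-13 + b)*(-2 + b) - b = -b + (-13 + b)*(-2 + b))
B(K) = 862 (B(K) = 26 + (-22)**2 - 16*(-22) = 26 + 484 + 352 = 862)
f = 12126828/365759 (f = (862 - 289596)/(-8709 + (1/546)*247) = -288734/(-8709 + 19/42) = -288734/(-365759/42) = -288734*(-42/365759) = 12126828/365759 ≈ 33.155)
1/f = 1/(12126828/365759) = 365759/12126828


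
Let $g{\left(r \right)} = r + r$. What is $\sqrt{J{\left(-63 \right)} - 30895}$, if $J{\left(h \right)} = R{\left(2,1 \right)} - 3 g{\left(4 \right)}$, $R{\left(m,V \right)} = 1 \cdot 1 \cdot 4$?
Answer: $3 i \sqrt{3435} \approx 175.83 i$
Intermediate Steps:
$g{\left(r \right)} = 2 r$
$R{\left(m,V \right)} = 4$ ($R{\left(m,V \right)} = 1 \cdot 4 = 4$)
$J{\left(h \right)} = -20$ ($J{\left(h \right)} = 4 - 3 \cdot 2 \cdot 4 = 4 - 24 = -20$)
$\sqrt{J{\left(-63 \right)} - 30895} = \sqrt{-20 - 30895} = \sqrt{-30915} = 3 i \sqrt{3435}$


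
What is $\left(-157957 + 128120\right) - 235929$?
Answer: $-265766$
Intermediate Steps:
$\left(-157957 + 128120\right) - 235929 = -29837 - 235929 = -265766$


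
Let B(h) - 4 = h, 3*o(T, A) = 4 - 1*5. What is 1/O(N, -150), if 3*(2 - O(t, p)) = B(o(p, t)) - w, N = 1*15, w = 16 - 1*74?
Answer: -9/167 ≈ -0.053892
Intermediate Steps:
o(T, A) = -⅓ (o(T, A) = (4 - 1*5)/3 = (4 - 5)/3 = (⅓)*(-1) = -⅓)
B(h) = 4 + h
w = -58 (w = 16 - 74 = -58)
N = 15
O(t, p) = -167/9 (O(t, p) = 2 - ((4 - ⅓) - 1*(-58))/3 = 2 - (11/3 + 58)/3 = 2 - ⅓*185/3 = 2 - 185/9 = -167/9)
1/O(N, -150) = 1/(-167/9) = -9/167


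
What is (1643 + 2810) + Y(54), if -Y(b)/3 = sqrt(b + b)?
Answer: 4453 - 18*sqrt(3) ≈ 4421.8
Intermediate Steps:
Y(b) = -3*sqrt(2)*sqrt(b) (Y(b) = -3*sqrt(b + b) = -3*sqrt(2)*sqrt(b))
(1643 + 2810) + Y(54) = (1643 + 2810) - 3*sqrt(2)*sqrt(54) = 4453 - 3*sqrt(2)*3*sqrt(6) = 4453 - 18*sqrt(3)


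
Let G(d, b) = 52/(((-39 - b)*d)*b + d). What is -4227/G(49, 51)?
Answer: 73114419/4 ≈ 1.8279e+7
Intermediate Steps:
G(d, b) = 52/(d + b*d*(-39 - b)) (G(d, b) = 52/((d*(-39 - b))*b + d) = 52/(b*d*(-39 - b) + d) = 52/(d + b*d*(-39 - b)))
-4227/G(49, 51) = -4227/((-52/(49*(-1 + 51² + 39*51)))) = -4227/((-52*1/49/(-1 + 2601 + 1989))) = -4227/((-52*1/49/4589)) = -4227/((-52*1/49*1/4589)) = -4227/(-4/17297) = -4227*(-17297/4) = 73114419/4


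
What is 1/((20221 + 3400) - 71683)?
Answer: -1/48062 ≈ -2.0806e-5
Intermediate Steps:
1/((20221 + 3400) - 71683) = 1/(23621 - 71683) = 1/(-48062) = -1/48062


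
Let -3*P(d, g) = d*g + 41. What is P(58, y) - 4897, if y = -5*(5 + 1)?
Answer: -12992/3 ≈ -4330.7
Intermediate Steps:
y = -30 (y = -5*6 = -30)
P(d, g) = -41/3 - d*g/3 (P(d, g) = -(d*g + 41)/3 = -(41 + d*g)/3 = -41/3 - d*g/3)
P(58, y) - 4897 = (-41/3 - 1/3*58*(-30)) - 4897 = (-41/3 + 580) - 4897 = 1699/3 - 4897 = -12992/3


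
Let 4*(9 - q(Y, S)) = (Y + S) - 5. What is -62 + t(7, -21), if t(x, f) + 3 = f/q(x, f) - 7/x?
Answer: -3714/55 ≈ -67.527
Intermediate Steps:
q(Y, S) = 41/4 - S/4 - Y/4 (q(Y, S) = 9 - ((Y + S) - 5)/4 = 9 - ((S + Y) - 5)/4 = 9 - (-5 + S + Y)/4 = 9 + (5/4 - S/4 - Y/4) = 41/4 - S/4 - Y/4)
t(x, f) = -3 - 7/x + f/(41/4 - f/4 - x/4) (t(x, f) = -3 + (f/(41/4 - f/4 - x/4) - 7/x) = -3 + (-7/x + f/(41/4 - f/4 - x/4)) = -3 - 7/x + f/(41/4 - f/4 - x/4))
-62 + t(7, -21) = -62 + (287 - 7*(-21) - 3*7**2 + 116*7 - 7*(-21)*7)/(7*(-41 - 21 + 7)) = -62 + (1/7)*(287 + 147 - 3*49 + 812 + 1029)/(-55) = -62 + (1/7)*(-1/55)*(287 + 147 - 147 + 812 + 1029) = -62 + (1/7)*(-1/55)*2128 = -62 - 304/55 = -3714/55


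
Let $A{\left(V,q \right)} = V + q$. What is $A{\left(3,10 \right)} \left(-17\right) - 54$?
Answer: $-275$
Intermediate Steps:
$A{\left(3,10 \right)} \left(-17\right) - 54 = \left(3 + 10\right) \left(-17\right) - 54 = 13 \left(-17\right) - 54 = -221 - 54 = -275$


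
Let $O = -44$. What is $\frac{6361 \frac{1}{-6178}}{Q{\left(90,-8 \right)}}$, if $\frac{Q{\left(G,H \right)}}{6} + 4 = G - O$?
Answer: $- \frac{6361}{4818840} \approx -0.00132$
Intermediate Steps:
$Q{\left(G,H \right)} = 240 + 6 G$ ($Q{\left(G,H \right)} = -24 + 6 \left(G - -44\right) = -24 + 6 \left(G + 44\right) = -24 + 6 \left(44 + G\right) = -24 + \left(264 + 6 G\right) = 240 + 6 G$)
$\frac{6361 \frac{1}{-6178}}{Q{\left(90,-8 \right)}} = \frac{6361 \frac{1}{-6178}}{240 + 6 \cdot 90} = \frac{6361 \left(- \frac{1}{6178}\right)}{240 + 540} = - \frac{6361}{6178 \cdot 780} = \left(- \frac{6361}{6178}\right) \frac{1}{780} = - \frac{6361}{4818840}$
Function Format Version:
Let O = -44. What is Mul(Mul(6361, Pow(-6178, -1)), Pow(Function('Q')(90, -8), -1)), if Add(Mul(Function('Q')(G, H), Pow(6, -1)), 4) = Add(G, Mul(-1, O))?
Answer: Rational(-6361, 4818840) ≈ -0.0013200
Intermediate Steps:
Function('Q')(G, H) = Add(240, Mul(6, G)) (Function('Q')(G, H) = Add(-24, Mul(6, Add(G, Mul(-1, -44)))) = Add(-24, Mul(6, Add(G, 44))) = Add(-24, Mul(6, Add(44, G))) = Add(-24, Add(264, Mul(6, G))) = Add(240, Mul(6, G)))
Mul(Mul(6361, Pow(-6178, -1)), Pow(Function('Q')(90, -8), -1)) = Mul(Mul(6361, Pow(-6178, -1)), Pow(Add(240, Mul(6, 90)), -1)) = Mul(Mul(6361, Rational(-1, 6178)), Pow(Add(240, 540), -1)) = Mul(Rational(-6361, 6178), Pow(780, -1)) = Mul(Rational(-6361, 6178), Rational(1, 780)) = Rational(-6361, 4818840)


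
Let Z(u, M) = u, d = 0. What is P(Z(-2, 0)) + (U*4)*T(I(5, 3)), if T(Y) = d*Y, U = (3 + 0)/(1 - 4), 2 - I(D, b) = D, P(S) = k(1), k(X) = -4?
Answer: -4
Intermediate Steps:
P(S) = -4
I(D, b) = 2 - D
U = -1 (U = 3/(-3) = 3*(-1/3) = -1)
T(Y) = 0 (T(Y) = 0*Y = 0)
P(Z(-2, 0)) + (U*4)*T(I(5, 3)) = -4 - 1*4*0 = -4 - 4*0 = -4 + 0 = -4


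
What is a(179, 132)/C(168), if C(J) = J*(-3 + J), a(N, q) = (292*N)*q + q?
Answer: 2489/10 ≈ 248.90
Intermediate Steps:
a(N, q) = q + 292*N*q (a(N, q) = 292*N*q + q = q + 292*N*q)
a(179, 132)/C(168) = (132*(1 + 292*179))/((168*(-3 + 168))) = (132*(1 + 52268))/((168*165)) = (132*52269)/27720 = 6899508*(1/27720) = 2489/10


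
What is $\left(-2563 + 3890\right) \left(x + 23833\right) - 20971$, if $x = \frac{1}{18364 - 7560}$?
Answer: $\frac{341464959007}{10804} \approx 3.1605 \cdot 10^{7}$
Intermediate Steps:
$x = \frac{1}{10804} \approx 9.2558 \cdot 10^{-5}$
$\left(-2563 + 3890\right) \left(x + 23833\right) - 20971 = \left(-2563 + 3890\right) \left(\frac{1}{10804} + 23833\right) - 20971 = 1327 \cdot \frac{257491733}{10804} - 20971 = \frac{341691529691}{10804} - 20971 = \frac{341464959007}{10804}$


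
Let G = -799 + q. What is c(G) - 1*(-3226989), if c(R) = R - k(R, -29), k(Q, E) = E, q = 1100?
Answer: 3227319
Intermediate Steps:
G = 301 (G = -799 + 1100 = 301)
c(R) = 29 + R (c(R) = R - 1*(-29) = R + 29 = 29 + R)
c(G) - 1*(-3226989) = (29 + 301) - 1*(-3226989) = 330 + 3226989 = 3227319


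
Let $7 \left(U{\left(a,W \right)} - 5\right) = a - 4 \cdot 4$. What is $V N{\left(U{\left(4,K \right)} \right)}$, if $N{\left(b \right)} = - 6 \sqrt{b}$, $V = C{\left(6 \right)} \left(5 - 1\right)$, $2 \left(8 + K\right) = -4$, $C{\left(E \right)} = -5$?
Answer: $\frac{120 \sqrt{161}}{7} \approx 217.52$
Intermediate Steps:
$K = -10$ ($K = -8 + \frac{1}{2} \left(-4\right) = -8 - 2 = -10$)
$V = -20$ ($V = - 5 \left(5 - 1\right) = \left(-5\right) 4 = -20$)
$U{\left(a,W \right)} = \frac{19}{7} + \frac{a}{7}$ ($U{\left(a,W \right)} = 5 + \frac{a - 4 \cdot 4}{7} = 5 + \frac{a - 16}{7} = 5 + \frac{-16 + a}{7} = 5 + \left(- \frac{16}{7} + \frac{a}{7}\right) = \frac{19}{7} + \frac{a}{7}$)
$V N{\left(U{\left(4,K \right)} \right)} = - 20 \left(- 6 \sqrt{\frac{19}{7} + \frac{1}{7} \cdot 4}\right) = - 20 \left(- 6 \sqrt{\frac{19}{7} + \frac{4}{7}}\right) = - 20 \left(- 6 \sqrt{\frac{23}{7}}\right) = - 20 \left(- 6 \frac{\sqrt{161}}{7}\right) = - 20 \left(- \frac{6 \sqrt{161}}{7}\right) = \frac{120 \sqrt{161}}{7}$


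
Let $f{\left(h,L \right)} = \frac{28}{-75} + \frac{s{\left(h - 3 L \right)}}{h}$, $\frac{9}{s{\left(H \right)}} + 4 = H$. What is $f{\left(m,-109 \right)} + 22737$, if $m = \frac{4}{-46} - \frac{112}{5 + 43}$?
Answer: $\frac{1259849482841}{55410600} \approx 22737.0$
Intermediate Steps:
$s{\left(H \right)} = \frac{9}{-4 + H}$
$m = - \frac{167}{69}$ ($m = 4 \left(- \frac{1}{46}\right) - \frac{112}{48} = - \frac{2}{23} - \frac{7}{3} = - \frac{167}{69} \approx -2.4203$)
$f{\left(h,L \right)} = - \frac{28}{75} + \frac{9}{h \left(-4 + h - 3 L\right)}$ ($f{\left(h,L \right)} = \frac{28}{-75} + \frac{9 \frac{1}{-4 - \left(- h + 3 L\right)}}{h} = 28 \left(- \frac{1}{75}\right) + \frac{9 \frac{1}{-4 + h - 3 L}}{h} = - \frac{28}{75} + \frac{9}{h \left(-4 + h - 3 L\right)}$)
$f{\left(m,-109 \right)} + 22737 = \frac{-675 - - \frac{4676 \left(4 - - \frac{167}{69} + 3 \left(-109\right)\right)}{69}}{75 \left(- \frac{167}{69}\right) \left(4 - - \frac{167}{69} + 3 \left(-109\right)\right)} + 22737 = \frac{1}{75} \left(- \frac{69}{167}\right) \frac{1}{4 + \frac{167}{69} - 327} \left(-675 - - \frac{4676 \left(4 + \frac{167}{69} - 327\right)}{69}\right) + 22737 = \frac{1}{75} \left(- \frac{69}{167}\right) \frac{1}{- \frac{22120}{69}} \left(-675 - \left(- \frac{4676}{69}\right) \left(- \frac{22120}{69}\right)\right) + 22737 = \frac{1}{75} \left(- \frac{69}{167}\right) \left(- \frac{69}{22120}\right) \left(-675 - \frac{103433120}{4761}\right) + 22737 = \frac{1}{75} \left(- \frac{69}{167}\right) \left(- \frac{69}{22120}\right) \left(- \frac{106646795}{4761}\right) + 22737 = - \frac{21329359}{55410600} + 22737 = \frac{1259849482841}{55410600}$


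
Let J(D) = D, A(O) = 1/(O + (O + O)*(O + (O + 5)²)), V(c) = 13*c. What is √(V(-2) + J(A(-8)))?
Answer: 25*I*√6/12 ≈ 5.1031*I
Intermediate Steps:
A(O) = 1/(O + 2*O*(O + (5 + O)²)) (A(O) = 1/(O + (2*O)*(O + (5 + O)²)) = 1/(O + 2*O*(O + (5 + O)²)))
√(V(-2) + J(A(-8))) = √(13*(-2) + 1/((-8)*(51 + 2*(-8)² + 22*(-8)))) = √(-26 - 1/(8*(51 + 2*64 - 176))) = √(-26 - 1/(8*(51 + 128 - 176))) = √(-26 - ⅛/3) = √(-26 - ⅛*⅓) = √(-26 - 1/24) = √(-625/24) = 25*I*√6/12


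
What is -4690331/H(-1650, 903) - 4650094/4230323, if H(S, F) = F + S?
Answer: 19838141486695/3160051281 ≈ 6277.8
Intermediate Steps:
-4690331/H(-1650, 903) - 4650094/4230323 = -4690331/(903 - 1650) - 4650094/4230323 = -4690331/(-747) - 4650094*1/4230323 = -4690331*(-1/747) - 4650094/4230323 = 4690331/747 - 4650094/4230323 = 19838141486695/3160051281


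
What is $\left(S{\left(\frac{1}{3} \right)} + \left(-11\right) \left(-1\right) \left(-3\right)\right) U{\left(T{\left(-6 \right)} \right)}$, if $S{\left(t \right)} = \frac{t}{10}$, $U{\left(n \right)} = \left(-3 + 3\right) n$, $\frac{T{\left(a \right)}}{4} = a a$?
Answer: $0$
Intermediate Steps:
$T{\left(a \right)} = 4 a^{2}$ ($T{\left(a \right)} = 4 a a = 4 a^{2}$)
$U{\left(n \right)} = 0$ ($U{\left(n \right)} = 0 n = 0$)
$S{\left(t \right)} = \frac{t}{10}$ ($S{\left(t \right)} = t \frac{1}{10} = \frac{t}{10}$)
$\left(S{\left(\frac{1}{3} \right)} + \left(-11\right) \left(-1\right) \left(-3\right)\right) U{\left(T{\left(-6 \right)} \right)} = \left(\frac{1}{10 \cdot 3} + \left(-11\right) \left(-1\right) \left(-3\right)\right) 0 = \left(\frac{1}{10} \cdot \frac{1}{3} + 11 \left(-3\right)\right) 0 = \left(\frac{1}{30} - 33\right) 0 = \left(- \frac{989}{30}\right) 0 = 0$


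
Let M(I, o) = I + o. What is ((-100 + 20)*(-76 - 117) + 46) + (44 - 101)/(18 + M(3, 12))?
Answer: 170327/11 ≈ 15484.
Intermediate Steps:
((-100 + 20)*(-76 - 117) + 46) + (44 - 101)/(18 + M(3, 12)) = ((-100 + 20)*(-76 - 117) + 46) + (44 - 101)/(18 + (3 + 12)) = (-80*(-193) + 46) - 57/(18 + 15) = (15440 + 46) - 57/33 = 15486 - 57*1/33 = 15486 - 19/11 = 170327/11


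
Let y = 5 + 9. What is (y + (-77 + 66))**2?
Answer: 9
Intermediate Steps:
y = 14
(y + (-77 + 66))**2 = (14 + (-77 + 66))**2 = (14 - 11)**2 = 3**2 = 9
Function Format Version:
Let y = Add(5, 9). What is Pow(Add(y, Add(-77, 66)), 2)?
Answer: 9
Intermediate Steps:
y = 14
Pow(Add(y, Add(-77, 66)), 2) = Pow(Add(14, Add(-77, 66)), 2) = Pow(Add(14, -11), 2) = Pow(3, 2) = 9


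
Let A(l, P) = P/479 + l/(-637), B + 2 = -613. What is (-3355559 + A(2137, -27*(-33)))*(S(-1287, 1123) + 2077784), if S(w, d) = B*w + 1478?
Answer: -2939259725024561571/305123 ≈ -9.6330e+12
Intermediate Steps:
B = -615 (B = -2 - 613 = -615)
S(w, d) = 1478 - 615*w (S(w, d) = -615*w + 1478 = 1478 - 615*w)
A(l, P) = -l/637 + P/479 (A(l, P) = P*(1/479) + l*(-1/637) = P/479 - l/637 = -l/637 + P/479)
(-3355559 + A(2137, -27*(-33)))*(S(-1287, 1123) + 2077784) = (-3355559 + (-1/637*2137 + (-27*(-33))/479))*((1478 - 615*(-1287)) + 2077784) = (-3355559 + (-2137/637 + (1/479)*891))*((1478 + 791505) + 2077784) = (-3355559 + (-2137/637 + 891/479))*(792983 + 2077784) = (-3355559 - 456056/305123)*2870767 = -1023858684813/305123*2870767 = -2939259725024561571/305123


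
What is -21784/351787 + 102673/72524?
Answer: 34539163835/25513000388 ≈ 1.3538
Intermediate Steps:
-21784/351787 + 102673/72524 = 34539163835/25513000388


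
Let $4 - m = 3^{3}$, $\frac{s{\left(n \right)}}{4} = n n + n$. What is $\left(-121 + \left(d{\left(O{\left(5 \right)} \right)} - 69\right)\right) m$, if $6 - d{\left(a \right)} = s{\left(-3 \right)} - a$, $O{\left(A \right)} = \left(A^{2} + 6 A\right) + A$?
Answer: $3404$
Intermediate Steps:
$s{\left(n \right)} = 4 n + 4 n^{2}$ ($s{\left(n \right)} = 4 \left(n n + n\right) = 4 \left(n^{2} + n\right) = 4 \left(n + n^{2}\right) = 4 n + 4 n^{2}$)
$O{\left(A \right)} = A^{2} + 7 A$
$d{\left(a \right)} = -18 + a$ ($d{\left(a \right)} = 6 - \left(4 \left(-3\right) \left(1 - 3\right) - a\right) = 6 - \left(4 \left(-3\right) \left(-2\right) - a\right) = 6 - \left(24 - a\right) = 6 + \left(-24 + a\right) = -18 + a$)
$m = -23$ ($m = 4 - 3^{3} = 4 - 27 = -23$)
$\left(-121 + \left(d{\left(O{\left(5 \right)} \right)} - 69\right)\right) m = \left(-121 - \left(87 - 5 \left(7 + 5\right)\right)\right) \left(-23\right) = \left(-121 + \left(\left(-18 + 5 \cdot 12\right) - 69\right)\right) \left(-23\right) = \left(-121 + \left(\left(-18 + 60\right) - 69\right)\right) \left(-23\right) = \left(-121 + \left(42 - 69\right)\right) \left(-23\right) = \left(-121 - 27\right) \left(-23\right) = \left(-148\right) \left(-23\right) = 3404$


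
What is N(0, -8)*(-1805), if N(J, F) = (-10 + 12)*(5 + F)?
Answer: 10830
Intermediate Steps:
N(J, F) = 10 + 2*F (N(J, F) = 2*(5 + F) = 10 + 2*F)
N(0, -8)*(-1805) = (10 + 2*(-8))*(-1805) = (10 - 16)*(-1805) = -6*(-1805) = 10830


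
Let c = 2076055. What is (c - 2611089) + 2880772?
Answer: 2345738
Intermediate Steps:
(c - 2611089) + 2880772 = (2076055 - 2611089) + 2880772 = -535034 + 2880772 = 2345738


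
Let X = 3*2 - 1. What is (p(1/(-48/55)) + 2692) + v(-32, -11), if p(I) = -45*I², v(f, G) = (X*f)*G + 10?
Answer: 1127147/256 ≈ 4402.9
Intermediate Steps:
X = 5 (X = 6 - 1 = 5)
v(f, G) = 10 + 5*G*f (v(f, G) = (5*f)*G + 10 = 5*G*f + 10 = 10 + 5*G*f)
(p(1/(-48/55)) + 2692) + v(-32, -11) = (-45*(1/(-48/55))² + 2692) + (10 + 5*(-11)*(-32)) = (-45*(1/(-48*1/55))² + 2692) + (10 + 1760) = (-45*(1/(-48/55))² + 2692) + 1770 = (-45*(-55/48)² + 2692) + 1770 = (-45*3025/2304 + 2692) + 1770 = (-15125/256 + 2692) + 1770 = 674027/256 + 1770 = 1127147/256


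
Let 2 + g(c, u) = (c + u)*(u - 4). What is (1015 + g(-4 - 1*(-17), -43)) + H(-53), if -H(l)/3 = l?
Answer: 2582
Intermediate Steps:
H(l) = -3*l
g(c, u) = -2 + (-4 + u)*(c + u) (g(c, u) = -2 + (c + u)*(u - 4) = -2 + (c + u)*(-4 + u) = -2 + (-4 + u)*(c + u))
(1015 + g(-4 - 1*(-17), -43)) + H(-53) = (1015 + (-2 + (-43)**2 - 4*(-4 - 1*(-17)) - 4*(-43) + (-4 - 1*(-17))*(-43))) - 3*(-53) = (1015 + (-2 + 1849 - 4*(-4 + 17) + 172 + (-4 + 17)*(-43))) + 159 = (1015 + (-2 + 1849 - 4*13 + 172 + 13*(-43))) + 159 = (1015 + (-2 + 1849 - 52 + 172 - 559)) + 159 = (1015 + 1408) + 159 = 2423 + 159 = 2582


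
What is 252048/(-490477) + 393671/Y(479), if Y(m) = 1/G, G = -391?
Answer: -75496849539245/490477 ≈ -1.5393e+8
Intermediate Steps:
Y(m) = -1/391 (Y(m) = 1/(-391) = -1/391)
252048/(-490477) + 393671/Y(479) = 252048/(-490477) + 393671/(-1/391) = 252048*(-1/490477) + 393671*(-391) = -252048/490477 - 153925361 = -75496849539245/490477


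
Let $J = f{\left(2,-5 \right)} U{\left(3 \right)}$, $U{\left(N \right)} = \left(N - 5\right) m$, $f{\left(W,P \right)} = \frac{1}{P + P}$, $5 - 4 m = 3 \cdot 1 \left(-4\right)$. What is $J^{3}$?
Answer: $\frac{4913}{8000} \approx 0.61413$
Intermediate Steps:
$m = \frac{17}{4}$ ($m = \frac{5}{4} - \frac{3 \cdot 1 \left(-4\right)}{4} = \frac{5}{4} - \frac{3 \left(-4\right)}{4} = \frac{5}{4} - -3 = \frac{5}{4} + 3 = \frac{17}{4} \approx 4.25$)
$f{\left(W,P \right)} = \frac{1}{2 P}$
$U{\left(N \right)} = - \frac{85}{4} + \frac{17 N}{4}$ ($U{\left(N \right)} = \left(N - 5\right) \frac{17}{4} = \left(-5 + N\right) \frac{17}{4} = - \frac{85}{4} + \frac{17 N}{4}$)
$J = \frac{17}{20}$ ($J = \frac{1}{2 \left(-5\right)} \left(- \frac{85}{4} + \frac{17}{4} \cdot 3\right) = \frac{1}{2} \left(- \frac{1}{5}\right) \left(- \frac{85}{4} + \frac{51}{4}\right) = \left(- \frac{1}{10}\right) \left(- \frac{17}{2}\right) = \frac{17}{20} \approx 0.85$)
$J^{3} = \left(\frac{17}{20}\right)^{3} = \frac{4913}{8000}$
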